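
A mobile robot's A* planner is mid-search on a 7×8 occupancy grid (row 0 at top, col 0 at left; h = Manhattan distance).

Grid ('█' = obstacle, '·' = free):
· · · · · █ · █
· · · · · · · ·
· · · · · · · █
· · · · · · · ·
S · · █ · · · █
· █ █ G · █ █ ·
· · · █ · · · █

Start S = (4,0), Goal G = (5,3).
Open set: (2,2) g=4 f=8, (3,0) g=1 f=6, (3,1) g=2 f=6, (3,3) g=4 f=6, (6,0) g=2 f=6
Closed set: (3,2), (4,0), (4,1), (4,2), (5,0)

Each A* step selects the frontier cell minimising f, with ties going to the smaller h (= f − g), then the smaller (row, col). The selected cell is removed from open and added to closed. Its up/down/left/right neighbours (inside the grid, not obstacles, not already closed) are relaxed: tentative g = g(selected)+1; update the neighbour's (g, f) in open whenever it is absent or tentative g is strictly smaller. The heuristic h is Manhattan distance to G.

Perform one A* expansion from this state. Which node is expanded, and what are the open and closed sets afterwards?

step 1: expand (3,3) (f=6, h=2) → closed; open now [(2,2) g=4 f=8, (2,3) g=5 f=8, (3,0) g=1 f=6, (3,1) g=2 f=6, (3,4) g=5 f=8, (6,0) g=2 f=6]

expanded=(3,3); open=[(2,2) g=4 f=8, (2,3) g=5 f=8, (3,0) g=1 f=6, (3,1) g=2 f=6, (3,4) g=5 f=8, (6,0) g=2 f=6]; closed=[(3,2), (3,3), (4,0), (4,1), (4,2), (5,0)]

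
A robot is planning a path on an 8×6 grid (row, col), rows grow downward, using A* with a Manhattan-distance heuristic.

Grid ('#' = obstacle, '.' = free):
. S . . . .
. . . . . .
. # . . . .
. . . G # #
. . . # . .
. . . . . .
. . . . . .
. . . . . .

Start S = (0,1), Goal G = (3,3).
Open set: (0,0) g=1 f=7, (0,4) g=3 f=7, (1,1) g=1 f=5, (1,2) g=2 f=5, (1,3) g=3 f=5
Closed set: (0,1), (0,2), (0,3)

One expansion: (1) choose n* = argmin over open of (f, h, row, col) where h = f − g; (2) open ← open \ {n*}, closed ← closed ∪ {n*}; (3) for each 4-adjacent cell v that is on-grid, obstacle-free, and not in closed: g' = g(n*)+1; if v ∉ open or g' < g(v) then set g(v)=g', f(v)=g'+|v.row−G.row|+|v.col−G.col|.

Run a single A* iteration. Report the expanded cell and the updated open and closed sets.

step 1: expand (1,3) (f=5, h=2) → closed; open now [(0,0) g=1 f=7, (0,4) g=3 f=7, (1,1) g=1 f=5, (1,2) g=2 f=5, (1,4) g=4 f=7, (2,3) g=4 f=5]

expanded=(1,3); open=[(0,0) g=1 f=7, (0,4) g=3 f=7, (1,1) g=1 f=5, (1,2) g=2 f=5, (1,4) g=4 f=7, (2,3) g=4 f=5]; closed=[(0,1), (0,2), (0,3), (1,3)]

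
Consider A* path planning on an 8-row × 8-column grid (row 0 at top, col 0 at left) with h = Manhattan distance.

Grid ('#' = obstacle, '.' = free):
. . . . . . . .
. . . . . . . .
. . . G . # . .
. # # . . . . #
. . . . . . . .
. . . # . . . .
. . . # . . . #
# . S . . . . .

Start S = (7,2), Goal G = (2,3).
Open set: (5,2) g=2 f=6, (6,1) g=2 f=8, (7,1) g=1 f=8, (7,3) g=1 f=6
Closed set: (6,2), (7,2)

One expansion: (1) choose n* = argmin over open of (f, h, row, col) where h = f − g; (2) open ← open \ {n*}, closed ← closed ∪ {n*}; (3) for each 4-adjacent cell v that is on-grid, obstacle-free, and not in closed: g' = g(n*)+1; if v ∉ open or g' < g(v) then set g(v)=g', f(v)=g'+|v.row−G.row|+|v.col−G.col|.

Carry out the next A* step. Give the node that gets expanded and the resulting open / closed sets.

expanded=(5,2); open=[(4,2) g=3 f=6, (5,1) g=3 f=8, (6,1) g=2 f=8, (7,1) g=1 f=8, (7,3) g=1 f=6]; closed=[(5,2), (6,2), (7,2)]

step 1: expand (5,2) (f=6, h=4) → closed; open now [(4,2) g=3 f=6, (5,1) g=3 f=8, (6,1) g=2 f=8, (7,1) g=1 f=8, (7,3) g=1 f=6]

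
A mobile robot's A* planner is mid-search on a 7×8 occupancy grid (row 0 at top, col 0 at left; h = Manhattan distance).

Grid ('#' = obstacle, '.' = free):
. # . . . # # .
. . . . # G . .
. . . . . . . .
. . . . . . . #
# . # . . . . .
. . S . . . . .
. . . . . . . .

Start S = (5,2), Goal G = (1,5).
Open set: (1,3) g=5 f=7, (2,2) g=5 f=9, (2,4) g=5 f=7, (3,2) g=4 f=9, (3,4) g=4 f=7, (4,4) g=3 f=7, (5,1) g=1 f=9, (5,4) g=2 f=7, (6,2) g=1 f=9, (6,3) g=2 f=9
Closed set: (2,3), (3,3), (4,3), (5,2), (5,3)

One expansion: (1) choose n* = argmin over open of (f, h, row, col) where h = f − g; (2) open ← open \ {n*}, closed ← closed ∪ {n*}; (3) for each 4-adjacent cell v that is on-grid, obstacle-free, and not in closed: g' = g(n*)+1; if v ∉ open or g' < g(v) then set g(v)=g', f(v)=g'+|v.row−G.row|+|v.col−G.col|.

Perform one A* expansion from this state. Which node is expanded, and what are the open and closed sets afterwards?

step 1: expand (1,3) (f=7, h=2) → closed; open now [(0,3) g=6 f=9, (1,2) g=6 f=9, (2,2) g=5 f=9, (2,4) g=5 f=7, (3,2) g=4 f=9, (3,4) g=4 f=7, (4,4) g=3 f=7, (5,1) g=1 f=9, (5,4) g=2 f=7, (6,2) g=1 f=9, (6,3) g=2 f=9]

expanded=(1,3); open=[(0,3) g=6 f=9, (1,2) g=6 f=9, (2,2) g=5 f=9, (2,4) g=5 f=7, (3,2) g=4 f=9, (3,4) g=4 f=7, (4,4) g=3 f=7, (5,1) g=1 f=9, (5,4) g=2 f=7, (6,2) g=1 f=9, (6,3) g=2 f=9]; closed=[(1,3), (2,3), (3,3), (4,3), (5,2), (5,3)]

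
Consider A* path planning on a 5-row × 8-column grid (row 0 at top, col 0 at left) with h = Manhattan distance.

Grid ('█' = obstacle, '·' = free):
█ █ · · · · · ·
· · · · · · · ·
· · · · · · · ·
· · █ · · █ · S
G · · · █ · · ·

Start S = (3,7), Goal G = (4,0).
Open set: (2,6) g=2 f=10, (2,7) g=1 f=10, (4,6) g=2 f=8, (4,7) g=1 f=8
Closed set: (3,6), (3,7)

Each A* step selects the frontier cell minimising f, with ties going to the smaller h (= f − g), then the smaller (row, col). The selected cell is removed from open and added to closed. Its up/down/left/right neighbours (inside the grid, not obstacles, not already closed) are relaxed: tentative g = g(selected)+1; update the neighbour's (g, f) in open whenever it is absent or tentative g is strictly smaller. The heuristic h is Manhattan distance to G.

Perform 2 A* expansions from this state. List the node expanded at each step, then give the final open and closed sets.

step 1: expand (4,6) (f=8, h=6) → closed; open now [(2,6) g=2 f=10, (2,7) g=1 f=10, (4,5) g=3 f=8, (4,7) g=1 f=8]
step 2: expand (4,5) (f=8, h=5) → closed; open now [(2,6) g=2 f=10, (2,7) g=1 f=10, (4,7) g=1 f=8]

order=[(4,6) → (4,5)]; open=[(2,6) g=2 f=10, (2,7) g=1 f=10, (4,7) g=1 f=8]; closed=[(3,6), (3,7), (4,5), (4,6)]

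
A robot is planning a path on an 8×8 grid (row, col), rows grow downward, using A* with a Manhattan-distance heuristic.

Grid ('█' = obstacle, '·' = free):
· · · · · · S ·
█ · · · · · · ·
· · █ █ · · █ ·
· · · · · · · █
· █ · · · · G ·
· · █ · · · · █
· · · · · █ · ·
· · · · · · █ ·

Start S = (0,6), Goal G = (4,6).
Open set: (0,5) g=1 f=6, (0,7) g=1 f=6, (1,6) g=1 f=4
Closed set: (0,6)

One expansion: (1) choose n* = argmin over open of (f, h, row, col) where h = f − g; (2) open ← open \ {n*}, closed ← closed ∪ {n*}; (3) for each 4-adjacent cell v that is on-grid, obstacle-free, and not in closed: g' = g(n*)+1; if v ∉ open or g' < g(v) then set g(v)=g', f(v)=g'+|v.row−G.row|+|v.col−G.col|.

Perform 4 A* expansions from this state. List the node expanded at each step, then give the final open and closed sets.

step 1: expand (1,6) (f=4, h=3) → closed; open now [(0,5) g=1 f=6, (0,7) g=1 f=6, (1,5) g=2 f=6, (1,7) g=2 f=6]
step 2: expand (1,5) (f=6, h=4) → closed; open now [(0,5) g=1 f=6, (0,7) g=1 f=6, (1,4) g=3 f=8, (1,7) g=2 f=6, (2,5) g=3 f=6]
step 3: expand (2,5) (f=6, h=3) → closed; open now [(0,5) g=1 f=6, (0,7) g=1 f=6, (1,4) g=3 f=8, (1,7) g=2 f=6, (2,4) g=4 f=8, (3,5) g=4 f=6]
step 4: expand (3,5) (f=6, h=2) → closed; open now [(0,5) g=1 f=6, (0,7) g=1 f=6, (1,4) g=3 f=8, (1,7) g=2 f=6, (2,4) g=4 f=8, (3,4) g=5 f=8, (3,6) g=5 f=6, (4,5) g=5 f=6]

order=[(1,6) → (1,5) → (2,5) → (3,5)]; open=[(0,5) g=1 f=6, (0,7) g=1 f=6, (1,4) g=3 f=8, (1,7) g=2 f=6, (2,4) g=4 f=8, (3,4) g=5 f=8, (3,6) g=5 f=6, (4,5) g=5 f=6]; closed=[(0,6), (1,5), (1,6), (2,5), (3,5)]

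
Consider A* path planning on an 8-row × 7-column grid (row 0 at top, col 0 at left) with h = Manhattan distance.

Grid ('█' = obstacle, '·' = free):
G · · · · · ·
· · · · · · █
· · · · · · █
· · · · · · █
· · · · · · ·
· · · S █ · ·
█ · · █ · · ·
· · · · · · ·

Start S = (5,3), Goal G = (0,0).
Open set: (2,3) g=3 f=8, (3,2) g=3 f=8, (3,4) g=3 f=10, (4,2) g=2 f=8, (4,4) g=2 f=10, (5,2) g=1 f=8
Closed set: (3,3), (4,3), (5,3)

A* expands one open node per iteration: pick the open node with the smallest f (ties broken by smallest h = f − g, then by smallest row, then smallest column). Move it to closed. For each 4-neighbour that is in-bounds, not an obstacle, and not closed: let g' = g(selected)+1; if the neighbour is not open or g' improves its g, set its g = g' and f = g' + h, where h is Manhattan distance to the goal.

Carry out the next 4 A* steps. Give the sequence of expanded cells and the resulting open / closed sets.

step 1: expand (2,3) (f=8, h=5) → closed; open now [(1,3) g=4 f=8, (2,2) g=4 f=8, (2,4) g=4 f=10, (3,2) g=3 f=8, (3,4) g=3 f=10, (4,2) g=2 f=8, (4,4) g=2 f=10, (5,2) g=1 f=8]
step 2: expand (1,3) (f=8, h=4) → closed; open now [(0,3) g=5 f=8, (1,2) g=5 f=8, (1,4) g=5 f=10, (2,2) g=4 f=8, (2,4) g=4 f=10, (3,2) g=3 f=8, (3,4) g=3 f=10, (4,2) g=2 f=8, (4,4) g=2 f=10, (5,2) g=1 f=8]
step 3: expand (0,3) (f=8, h=3) → closed; open now [(0,2) g=6 f=8, (0,4) g=6 f=10, (1,2) g=5 f=8, (1,4) g=5 f=10, (2,2) g=4 f=8, (2,4) g=4 f=10, (3,2) g=3 f=8, (3,4) g=3 f=10, (4,2) g=2 f=8, (4,4) g=2 f=10, (5,2) g=1 f=8]
step 4: expand (0,2) (f=8, h=2) → closed; open now [(0,1) g=7 f=8, (0,4) g=6 f=10, (1,2) g=5 f=8, (1,4) g=5 f=10, (2,2) g=4 f=8, (2,4) g=4 f=10, (3,2) g=3 f=8, (3,4) g=3 f=10, (4,2) g=2 f=8, (4,4) g=2 f=10, (5,2) g=1 f=8]

order=[(2,3) → (1,3) → (0,3) → (0,2)]; open=[(0,1) g=7 f=8, (0,4) g=6 f=10, (1,2) g=5 f=8, (1,4) g=5 f=10, (2,2) g=4 f=8, (2,4) g=4 f=10, (3,2) g=3 f=8, (3,4) g=3 f=10, (4,2) g=2 f=8, (4,4) g=2 f=10, (5,2) g=1 f=8]; closed=[(0,2), (0,3), (1,3), (2,3), (3,3), (4,3), (5,3)]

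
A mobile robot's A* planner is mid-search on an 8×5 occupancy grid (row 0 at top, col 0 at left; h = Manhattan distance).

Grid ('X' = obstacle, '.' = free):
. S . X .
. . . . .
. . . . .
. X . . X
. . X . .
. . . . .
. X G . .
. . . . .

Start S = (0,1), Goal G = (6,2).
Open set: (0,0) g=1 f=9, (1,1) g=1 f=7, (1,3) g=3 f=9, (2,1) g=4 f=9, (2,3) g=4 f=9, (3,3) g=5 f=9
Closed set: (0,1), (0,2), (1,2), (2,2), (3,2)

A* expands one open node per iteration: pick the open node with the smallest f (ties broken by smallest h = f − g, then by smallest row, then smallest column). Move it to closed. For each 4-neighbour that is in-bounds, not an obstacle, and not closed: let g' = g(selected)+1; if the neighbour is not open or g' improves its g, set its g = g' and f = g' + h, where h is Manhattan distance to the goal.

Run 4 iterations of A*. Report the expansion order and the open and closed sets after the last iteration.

step 1: expand (1,1) (f=7, h=6) → closed; open now [(0,0) g=1 f=9, (1,0) g=2 f=9, (1,3) g=3 f=9, (2,1) g=2 f=7, (2,3) g=4 f=9, (3,3) g=5 f=9]
step 2: expand (2,1) (f=7, h=5) → closed; open now [(0,0) g=1 f=9, (1,0) g=2 f=9, (1,3) g=3 f=9, (2,0) g=3 f=9, (2,3) g=4 f=9, (3,3) g=5 f=9]
step 3: expand (3,3) (f=9, h=4) → closed; open now [(0,0) g=1 f=9, (1,0) g=2 f=9, (1,3) g=3 f=9, (2,0) g=3 f=9, (2,3) g=4 f=9, (4,3) g=6 f=9]
step 4: expand (4,3) (f=9, h=3) → closed; open now [(0,0) g=1 f=9, (1,0) g=2 f=9, (1,3) g=3 f=9, (2,0) g=3 f=9, (2,3) g=4 f=9, (4,4) g=7 f=11, (5,3) g=7 f=9]

order=[(1,1) → (2,1) → (3,3) → (4,3)]; open=[(0,0) g=1 f=9, (1,0) g=2 f=9, (1,3) g=3 f=9, (2,0) g=3 f=9, (2,3) g=4 f=9, (4,4) g=7 f=11, (5,3) g=7 f=9]; closed=[(0,1), (0,2), (1,1), (1,2), (2,1), (2,2), (3,2), (3,3), (4,3)]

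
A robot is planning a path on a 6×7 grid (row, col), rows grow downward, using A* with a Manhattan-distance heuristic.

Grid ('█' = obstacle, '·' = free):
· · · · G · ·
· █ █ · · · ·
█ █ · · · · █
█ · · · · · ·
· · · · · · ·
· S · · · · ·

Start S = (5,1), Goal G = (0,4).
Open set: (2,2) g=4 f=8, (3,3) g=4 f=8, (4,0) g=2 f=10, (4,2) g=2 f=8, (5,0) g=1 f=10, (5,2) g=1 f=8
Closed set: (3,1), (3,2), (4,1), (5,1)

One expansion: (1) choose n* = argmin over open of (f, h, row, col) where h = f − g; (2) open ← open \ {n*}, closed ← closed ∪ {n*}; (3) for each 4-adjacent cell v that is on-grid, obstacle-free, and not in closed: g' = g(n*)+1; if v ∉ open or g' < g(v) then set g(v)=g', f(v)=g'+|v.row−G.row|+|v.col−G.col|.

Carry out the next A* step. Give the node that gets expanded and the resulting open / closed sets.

step 1: expand (2,2) (f=8, h=4) → closed; open now [(2,3) g=5 f=8, (3,3) g=4 f=8, (4,0) g=2 f=10, (4,2) g=2 f=8, (5,0) g=1 f=10, (5,2) g=1 f=8]

expanded=(2,2); open=[(2,3) g=5 f=8, (3,3) g=4 f=8, (4,0) g=2 f=10, (4,2) g=2 f=8, (5,0) g=1 f=10, (5,2) g=1 f=8]; closed=[(2,2), (3,1), (3,2), (4,1), (5,1)]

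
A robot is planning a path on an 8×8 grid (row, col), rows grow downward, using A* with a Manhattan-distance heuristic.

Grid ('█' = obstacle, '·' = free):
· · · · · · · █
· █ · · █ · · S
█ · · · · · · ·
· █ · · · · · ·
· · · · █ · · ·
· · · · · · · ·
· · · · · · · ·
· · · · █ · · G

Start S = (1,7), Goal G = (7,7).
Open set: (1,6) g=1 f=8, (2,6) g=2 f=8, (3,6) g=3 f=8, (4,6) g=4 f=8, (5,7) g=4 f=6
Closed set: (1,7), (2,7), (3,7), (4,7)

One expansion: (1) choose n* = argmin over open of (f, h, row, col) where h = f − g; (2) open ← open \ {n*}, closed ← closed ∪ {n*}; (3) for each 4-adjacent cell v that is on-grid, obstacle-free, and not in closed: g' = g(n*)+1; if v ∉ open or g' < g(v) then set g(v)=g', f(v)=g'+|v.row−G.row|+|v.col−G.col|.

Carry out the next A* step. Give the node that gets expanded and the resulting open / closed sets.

expanded=(5,7); open=[(1,6) g=1 f=8, (2,6) g=2 f=8, (3,6) g=3 f=8, (4,6) g=4 f=8, (5,6) g=5 f=8, (6,7) g=5 f=6]; closed=[(1,7), (2,7), (3,7), (4,7), (5,7)]

step 1: expand (5,7) (f=6, h=2) → closed; open now [(1,6) g=1 f=8, (2,6) g=2 f=8, (3,6) g=3 f=8, (4,6) g=4 f=8, (5,6) g=5 f=8, (6,7) g=5 f=6]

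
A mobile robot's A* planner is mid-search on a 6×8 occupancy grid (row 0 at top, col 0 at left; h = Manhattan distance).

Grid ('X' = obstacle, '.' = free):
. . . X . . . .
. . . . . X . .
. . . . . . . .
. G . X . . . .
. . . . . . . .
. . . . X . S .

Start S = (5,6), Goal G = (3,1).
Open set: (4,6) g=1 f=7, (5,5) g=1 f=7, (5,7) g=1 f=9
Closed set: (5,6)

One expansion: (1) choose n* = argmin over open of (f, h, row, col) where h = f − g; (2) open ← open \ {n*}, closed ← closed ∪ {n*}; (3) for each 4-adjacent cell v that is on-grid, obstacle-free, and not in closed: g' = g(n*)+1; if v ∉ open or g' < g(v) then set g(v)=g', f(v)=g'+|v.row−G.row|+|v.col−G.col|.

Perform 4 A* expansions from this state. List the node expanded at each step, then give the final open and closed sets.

order=[(4,6) → (3,6) → (3,5) → (3,4)]; open=[(2,4) g=5 f=9, (2,5) g=4 f=9, (2,6) g=3 f=9, (3,7) g=3 f=9, (4,4) g=5 f=9, (4,5) g=2 f=7, (4,7) g=2 f=9, (5,5) g=1 f=7, (5,7) g=1 f=9]; closed=[(3,4), (3,5), (3,6), (4,6), (5,6)]

step 1: expand (4,6) (f=7, h=6) → closed; open now [(3,6) g=2 f=7, (4,5) g=2 f=7, (4,7) g=2 f=9, (5,5) g=1 f=7, (5,7) g=1 f=9]
step 2: expand (3,6) (f=7, h=5) → closed; open now [(2,6) g=3 f=9, (3,5) g=3 f=7, (3,7) g=3 f=9, (4,5) g=2 f=7, (4,7) g=2 f=9, (5,5) g=1 f=7, (5,7) g=1 f=9]
step 3: expand (3,5) (f=7, h=4) → closed; open now [(2,5) g=4 f=9, (2,6) g=3 f=9, (3,4) g=4 f=7, (3,7) g=3 f=9, (4,5) g=2 f=7, (4,7) g=2 f=9, (5,5) g=1 f=7, (5,7) g=1 f=9]
step 4: expand (3,4) (f=7, h=3) → closed; open now [(2,4) g=5 f=9, (2,5) g=4 f=9, (2,6) g=3 f=9, (3,7) g=3 f=9, (4,4) g=5 f=9, (4,5) g=2 f=7, (4,7) g=2 f=9, (5,5) g=1 f=7, (5,7) g=1 f=9]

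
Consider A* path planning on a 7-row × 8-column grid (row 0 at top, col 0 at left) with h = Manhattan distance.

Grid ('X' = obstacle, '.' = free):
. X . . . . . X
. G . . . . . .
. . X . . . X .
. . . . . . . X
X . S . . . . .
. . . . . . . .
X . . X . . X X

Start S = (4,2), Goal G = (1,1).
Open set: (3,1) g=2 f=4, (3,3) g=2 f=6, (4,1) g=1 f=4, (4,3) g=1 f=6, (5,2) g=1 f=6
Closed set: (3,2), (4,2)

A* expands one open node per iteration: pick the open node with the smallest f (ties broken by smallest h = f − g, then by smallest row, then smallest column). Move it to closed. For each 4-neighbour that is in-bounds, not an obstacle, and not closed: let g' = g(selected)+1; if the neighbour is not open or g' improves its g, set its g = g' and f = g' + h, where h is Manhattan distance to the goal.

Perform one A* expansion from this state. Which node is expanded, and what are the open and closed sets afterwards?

step 1: expand (3,1) (f=4, h=2) → closed; open now [(2,1) g=3 f=4, (3,0) g=3 f=6, (3,3) g=2 f=6, (4,1) g=1 f=4, (4,3) g=1 f=6, (5,2) g=1 f=6]

expanded=(3,1); open=[(2,1) g=3 f=4, (3,0) g=3 f=6, (3,3) g=2 f=6, (4,1) g=1 f=4, (4,3) g=1 f=6, (5,2) g=1 f=6]; closed=[(3,1), (3,2), (4,2)]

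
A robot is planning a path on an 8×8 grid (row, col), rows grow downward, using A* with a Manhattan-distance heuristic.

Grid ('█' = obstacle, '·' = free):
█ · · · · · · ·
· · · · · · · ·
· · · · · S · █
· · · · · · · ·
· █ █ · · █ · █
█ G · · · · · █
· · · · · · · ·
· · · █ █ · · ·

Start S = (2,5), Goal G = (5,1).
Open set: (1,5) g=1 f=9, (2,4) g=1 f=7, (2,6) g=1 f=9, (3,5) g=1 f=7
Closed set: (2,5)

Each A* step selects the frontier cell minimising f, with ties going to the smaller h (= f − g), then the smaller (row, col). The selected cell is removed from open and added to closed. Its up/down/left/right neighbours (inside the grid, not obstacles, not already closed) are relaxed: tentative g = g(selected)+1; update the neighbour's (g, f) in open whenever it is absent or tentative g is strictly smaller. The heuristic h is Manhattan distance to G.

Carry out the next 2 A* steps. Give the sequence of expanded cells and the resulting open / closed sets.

order=[(2,4) → (2,3)]; open=[(1,3) g=3 f=9, (1,4) g=2 f=9, (1,5) g=1 f=9, (2,2) g=3 f=7, (2,6) g=1 f=9, (3,3) g=3 f=7, (3,4) g=2 f=7, (3,5) g=1 f=7]; closed=[(2,3), (2,4), (2,5)]

step 1: expand (2,4) (f=7, h=6) → closed; open now [(1,4) g=2 f=9, (1,5) g=1 f=9, (2,3) g=2 f=7, (2,6) g=1 f=9, (3,4) g=2 f=7, (3,5) g=1 f=7]
step 2: expand (2,3) (f=7, h=5) → closed; open now [(1,3) g=3 f=9, (1,4) g=2 f=9, (1,5) g=1 f=9, (2,2) g=3 f=7, (2,6) g=1 f=9, (3,3) g=3 f=7, (3,4) g=2 f=7, (3,5) g=1 f=7]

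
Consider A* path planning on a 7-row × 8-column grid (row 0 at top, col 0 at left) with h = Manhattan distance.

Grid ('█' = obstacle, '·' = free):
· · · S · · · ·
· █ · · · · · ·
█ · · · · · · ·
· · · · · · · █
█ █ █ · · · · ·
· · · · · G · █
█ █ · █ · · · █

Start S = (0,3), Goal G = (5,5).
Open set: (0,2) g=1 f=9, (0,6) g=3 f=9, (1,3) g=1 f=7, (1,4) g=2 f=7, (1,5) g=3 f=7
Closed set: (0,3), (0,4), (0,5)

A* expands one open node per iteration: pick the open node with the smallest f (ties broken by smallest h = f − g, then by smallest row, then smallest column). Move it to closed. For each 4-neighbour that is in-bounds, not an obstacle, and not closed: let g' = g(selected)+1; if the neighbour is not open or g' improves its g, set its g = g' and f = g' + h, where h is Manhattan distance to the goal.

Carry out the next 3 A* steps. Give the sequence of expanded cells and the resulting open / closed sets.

step 1: expand (1,5) (f=7, h=4) → closed; open now [(0,2) g=1 f=9, (0,6) g=3 f=9, (1,3) g=1 f=7, (1,4) g=2 f=7, (1,6) g=4 f=9, (2,5) g=4 f=7]
step 2: expand (2,5) (f=7, h=3) → closed; open now [(0,2) g=1 f=9, (0,6) g=3 f=9, (1,3) g=1 f=7, (1,4) g=2 f=7, (1,6) g=4 f=9, (2,4) g=5 f=9, (2,6) g=5 f=9, (3,5) g=5 f=7]
step 3: expand (3,5) (f=7, h=2) → closed; open now [(0,2) g=1 f=9, (0,6) g=3 f=9, (1,3) g=1 f=7, (1,4) g=2 f=7, (1,6) g=4 f=9, (2,4) g=5 f=9, (2,6) g=5 f=9, (3,4) g=6 f=9, (3,6) g=6 f=9, (4,5) g=6 f=7]

order=[(1,5) → (2,5) → (3,5)]; open=[(0,2) g=1 f=9, (0,6) g=3 f=9, (1,3) g=1 f=7, (1,4) g=2 f=7, (1,6) g=4 f=9, (2,4) g=5 f=9, (2,6) g=5 f=9, (3,4) g=6 f=9, (3,6) g=6 f=9, (4,5) g=6 f=7]; closed=[(0,3), (0,4), (0,5), (1,5), (2,5), (3,5)]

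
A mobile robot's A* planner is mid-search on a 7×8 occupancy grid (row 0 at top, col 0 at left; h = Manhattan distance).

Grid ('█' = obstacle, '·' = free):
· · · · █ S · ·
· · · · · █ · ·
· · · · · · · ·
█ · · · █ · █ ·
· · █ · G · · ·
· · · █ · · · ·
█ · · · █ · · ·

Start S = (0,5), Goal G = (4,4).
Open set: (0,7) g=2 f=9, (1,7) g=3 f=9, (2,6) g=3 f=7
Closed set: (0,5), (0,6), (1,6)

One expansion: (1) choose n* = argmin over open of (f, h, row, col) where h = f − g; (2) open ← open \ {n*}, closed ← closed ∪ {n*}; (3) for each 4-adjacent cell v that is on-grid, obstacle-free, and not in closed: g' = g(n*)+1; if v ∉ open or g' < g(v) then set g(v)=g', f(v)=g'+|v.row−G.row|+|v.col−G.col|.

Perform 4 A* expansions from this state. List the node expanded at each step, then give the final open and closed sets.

order=[(2,6) → (2,5) → (2,4) → (3,5)]; open=[(0,7) g=2 f=9, (1,4) g=6 f=9, (1,7) g=3 f=9, (2,3) g=6 f=9, (2,7) g=4 f=9, (4,5) g=6 f=7]; closed=[(0,5), (0,6), (1,6), (2,4), (2,5), (2,6), (3,5)]

step 1: expand (2,6) (f=7, h=4) → closed; open now [(0,7) g=2 f=9, (1,7) g=3 f=9, (2,5) g=4 f=7, (2,7) g=4 f=9]
step 2: expand (2,5) (f=7, h=3) → closed; open now [(0,7) g=2 f=9, (1,7) g=3 f=9, (2,4) g=5 f=7, (2,7) g=4 f=9, (3,5) g=5 f=7]
step 3: expand (2,4) (f=7, h=2) → closed; open now [(0,7) g=2 f=9, (1,4) g=6 f=9, (1,7) g=3 f=9, (2,3) g=6 f=9, (2,7) g=4 f=9, (3,5) g=5 f=7]
step 4: expand (3,5) (f=7, h=2) → closed; open now [(0,7) g=2 f=9, (1,4) g=6 f=9, (1,7) g=3 f=9, (2,3) g=6 f=9, (2,7) g=4 f=9, (4,5) g=6 f=7]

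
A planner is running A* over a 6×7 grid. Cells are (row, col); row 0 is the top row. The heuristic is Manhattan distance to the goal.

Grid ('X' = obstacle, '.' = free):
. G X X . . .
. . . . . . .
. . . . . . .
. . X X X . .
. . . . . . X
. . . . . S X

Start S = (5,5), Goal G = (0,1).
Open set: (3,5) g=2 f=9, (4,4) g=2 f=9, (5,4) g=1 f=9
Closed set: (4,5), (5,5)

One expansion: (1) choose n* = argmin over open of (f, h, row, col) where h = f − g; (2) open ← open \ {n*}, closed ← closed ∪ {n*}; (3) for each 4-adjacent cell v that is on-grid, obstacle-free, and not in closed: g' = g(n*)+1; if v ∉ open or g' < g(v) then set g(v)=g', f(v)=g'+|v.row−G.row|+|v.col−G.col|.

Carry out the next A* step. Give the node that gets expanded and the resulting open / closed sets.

step 1: expand (3,5) (f=9, h=7) → closed; open now [(2,5) g=3 f=9, (3,6) g=3 f=11, (4,4) g=2 f=9, (5,4) g=1 f=9]

expanded=(3,5); open=[(2,5) g=3 f=9, (3,6) g=3 f=11, (4,4) g=2 f=9, (5,4) g=1 f=9]; closed=[(3,5), (4,5), (5,5)]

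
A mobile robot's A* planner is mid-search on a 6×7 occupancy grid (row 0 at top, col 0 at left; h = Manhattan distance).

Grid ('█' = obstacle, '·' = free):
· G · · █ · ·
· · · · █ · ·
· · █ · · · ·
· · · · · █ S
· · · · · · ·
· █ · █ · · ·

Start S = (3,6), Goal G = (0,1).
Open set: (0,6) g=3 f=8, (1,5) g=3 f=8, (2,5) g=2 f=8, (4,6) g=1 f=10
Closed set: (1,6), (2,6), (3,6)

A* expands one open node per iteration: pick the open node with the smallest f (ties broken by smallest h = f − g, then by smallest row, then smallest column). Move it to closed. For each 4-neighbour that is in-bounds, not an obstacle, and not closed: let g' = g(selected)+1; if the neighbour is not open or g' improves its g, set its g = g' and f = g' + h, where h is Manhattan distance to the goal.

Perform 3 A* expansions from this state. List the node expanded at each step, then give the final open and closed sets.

step 1: expand (0,6) (f=8, h=5) → closed; open now [(0,5) g=4 f=8, (1,5) g=3 f=8, (2,5) g=2 f=8, (4,6) g=1 f=10]
step 2: expand (0,5) (f=8, h=4) → closed; open now [(1,5) g=3 f=8, (2,5) g=2 f=8, (4,6) g=1 f=10]
step 3: expand (1,5) (f=8, h=5) → closed; open now [(2,5) g=2 f=8, (4,6) g=1 f=10]

order=[(0,6) → (0,5) → (1,5)]; open=[(2,5) g=2 f=8, (4,6) g=1 f=10]; closed=[(0,5), (0,6), (1,5), (1,6), (2,6), (3,6)]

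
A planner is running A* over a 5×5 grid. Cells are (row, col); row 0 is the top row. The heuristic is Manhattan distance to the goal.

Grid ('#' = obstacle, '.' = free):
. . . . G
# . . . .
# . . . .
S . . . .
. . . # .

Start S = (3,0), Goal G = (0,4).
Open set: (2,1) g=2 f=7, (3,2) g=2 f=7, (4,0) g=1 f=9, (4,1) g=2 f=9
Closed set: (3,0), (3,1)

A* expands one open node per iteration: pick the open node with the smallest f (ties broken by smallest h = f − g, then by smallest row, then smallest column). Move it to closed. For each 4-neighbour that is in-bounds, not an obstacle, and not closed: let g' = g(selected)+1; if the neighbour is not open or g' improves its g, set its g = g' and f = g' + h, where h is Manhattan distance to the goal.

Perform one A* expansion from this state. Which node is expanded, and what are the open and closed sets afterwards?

expanded=(2,1); open=[(1,1) g=3 f=7, (2,2) g=3 f=7, (3,2) g=2 f=7, (4,0) g=1 f=9, (4,1) g=2 f=9]; closed=[(2,1), (3,0), (3,1)]

step 1: expand (2,1) (f=7, h=5) → closed; open now [(1,1) g=3 f=7, (2,2) g=3 f=7, (3,2) g=2 f=7, (4,0) g=1 f=9, (4,1) g=2 f=9]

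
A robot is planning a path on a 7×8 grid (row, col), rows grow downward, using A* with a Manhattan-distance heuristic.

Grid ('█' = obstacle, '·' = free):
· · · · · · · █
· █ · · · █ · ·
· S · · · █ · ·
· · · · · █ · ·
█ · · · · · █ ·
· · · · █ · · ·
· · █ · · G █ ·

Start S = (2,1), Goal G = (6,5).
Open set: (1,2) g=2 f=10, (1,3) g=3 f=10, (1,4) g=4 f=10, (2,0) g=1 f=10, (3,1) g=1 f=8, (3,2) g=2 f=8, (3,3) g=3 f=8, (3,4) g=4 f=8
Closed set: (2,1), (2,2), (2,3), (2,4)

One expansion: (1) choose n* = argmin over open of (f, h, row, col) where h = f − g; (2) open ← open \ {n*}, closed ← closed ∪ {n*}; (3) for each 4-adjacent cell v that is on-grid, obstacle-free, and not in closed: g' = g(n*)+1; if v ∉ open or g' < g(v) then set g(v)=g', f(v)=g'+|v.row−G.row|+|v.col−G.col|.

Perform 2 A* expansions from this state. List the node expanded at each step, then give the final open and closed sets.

order=[(3,4) → (4,4)]; open=[(1,2) g=2 f=10, (1,3) g=3 f=10, (1,4) g=4 f=10, (2,0) g=1 f=10, (3,1) g=1 f=8, (3,2) g=2 f=8, (3,3) g=3 f=8, (4,3) g=6 f=10, (4,5) g=6 f=8]; closed=[(2,1), (2,2), (2,3), (2,4), (3,4), (4,4)]

step 1: expand (3,4) (f=8, h=4) → closed; open now [(1,2) g=2 f=10, (1,3) g=3 f=10, (1,4) g=4 f=10, (2,0) g=1 f=10, (3,1) g=1 f=8, (3,2) g=2 f=8, (3,3) g=3 f=8, (4,4) g=5 f=8]
step 2: expand (4,4) (f=8, h=3) → closed; open now [(1,2) g=2 f=10, (1,3) g=3 f=10, (1,4) g=4 f=10, (2,0) g=1 f=10, (3,1) g=1 f=8, (3,2) g=2 f=8, (3,3) g=3 f=8, (4,3) g=6 f=10, (4,5) g=6 f=8]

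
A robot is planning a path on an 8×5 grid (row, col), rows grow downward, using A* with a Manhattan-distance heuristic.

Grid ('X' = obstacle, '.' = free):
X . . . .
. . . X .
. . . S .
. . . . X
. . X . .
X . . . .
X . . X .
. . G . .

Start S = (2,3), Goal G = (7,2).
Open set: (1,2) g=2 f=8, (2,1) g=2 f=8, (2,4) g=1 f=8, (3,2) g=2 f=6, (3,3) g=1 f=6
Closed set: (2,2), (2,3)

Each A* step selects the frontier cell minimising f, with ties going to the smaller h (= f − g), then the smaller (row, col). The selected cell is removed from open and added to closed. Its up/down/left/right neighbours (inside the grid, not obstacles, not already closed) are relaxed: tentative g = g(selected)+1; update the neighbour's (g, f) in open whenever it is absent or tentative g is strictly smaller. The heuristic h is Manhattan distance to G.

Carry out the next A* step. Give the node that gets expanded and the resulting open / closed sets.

expanded=(3,2); open=[(1,2) g=2 f=8, (2,1) g=2 f=8, (2,4) g=1 f=8, (3,1) g=3 f=8, (3,3) g=1 f=6]; closed=[(2,2), (2,3), (3,2)]

step 1: expand (3,2) (f=6, h=4) → closed; open now [(1,2) g=2 f=8, (2,1) g=2 f=8, (2,4) g=1 f=8, (3,1) g=3 f=8, (3,3) g=1 f=6]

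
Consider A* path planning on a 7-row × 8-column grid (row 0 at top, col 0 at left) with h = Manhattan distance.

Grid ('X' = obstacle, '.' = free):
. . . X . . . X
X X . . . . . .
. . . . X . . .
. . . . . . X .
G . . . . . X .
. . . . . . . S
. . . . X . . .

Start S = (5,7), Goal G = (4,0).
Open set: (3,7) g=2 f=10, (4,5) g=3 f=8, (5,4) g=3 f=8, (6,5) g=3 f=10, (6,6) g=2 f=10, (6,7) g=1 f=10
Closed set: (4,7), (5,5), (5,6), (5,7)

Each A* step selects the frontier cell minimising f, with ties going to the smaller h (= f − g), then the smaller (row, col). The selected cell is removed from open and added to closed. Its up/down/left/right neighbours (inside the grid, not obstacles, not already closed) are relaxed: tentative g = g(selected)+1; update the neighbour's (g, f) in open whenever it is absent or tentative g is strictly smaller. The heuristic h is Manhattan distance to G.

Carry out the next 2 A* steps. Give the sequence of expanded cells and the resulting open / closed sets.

step 1: expand (4,5) (f=8, h=5) → closed; open now [(3,5) g=4 f=10, (3,7) g=2 f=10, (4,4) g=4 f=8, (5,4) g=3 f=8, (6,5) g=3 f=10, (6,6) g=2 f=10, (6,7) g=1 f=10]
step 2: expand (4,4) (f=8, h=4) → closed; open now [(3,4) g=5 f=10, (3,5) g=4 f=10, (3,7) g=2 f=10, (4,3) g=5 f=8, (5,4) g=3 f=8, (6,5) g=3 f=10, (6,6) g=2 f=10, (6,7) g=1 f=10]

order=[(4,5) → (4,4)]; open=[(3,4) g=5 f=10, (3,5) g=4 f=10, (3,7) g=2 f=10, (4,3) g=5 f=8, (5,4) g=3 f=8, (6,5) g=3 f=10, (6,6) g=2 f=10, (6,7) g=1 f=10]; closed=[(4,4), (4,5), (4,7), (5,5), (5,6), (5,7)]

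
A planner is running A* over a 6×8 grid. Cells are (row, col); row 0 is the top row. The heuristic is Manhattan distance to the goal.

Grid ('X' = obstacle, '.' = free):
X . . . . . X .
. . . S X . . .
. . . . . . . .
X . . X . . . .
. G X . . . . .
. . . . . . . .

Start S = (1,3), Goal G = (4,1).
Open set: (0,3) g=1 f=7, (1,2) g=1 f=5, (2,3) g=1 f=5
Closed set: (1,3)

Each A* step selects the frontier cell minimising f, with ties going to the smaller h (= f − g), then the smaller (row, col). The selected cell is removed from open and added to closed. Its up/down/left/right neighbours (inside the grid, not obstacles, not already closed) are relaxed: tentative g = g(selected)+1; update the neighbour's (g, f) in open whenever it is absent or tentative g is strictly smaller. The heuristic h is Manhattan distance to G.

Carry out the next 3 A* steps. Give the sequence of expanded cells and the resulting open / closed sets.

step 1: expand (1,2) (f=5, h=4) → closed; open now [(0,2) g=2 f=7, (0,3) g=1 f=7, (1,1) g=2 f=5, (2,2) g=2 f=5, (2,3) g=1 f=5]
step 2: expand (1,1) (f=5, h=3) → closed; open now [(0,1) g=3 f=7, (0,2) g=2 f=7, (0,3) g=1 f=7, (1,0) g=3 f=7, (2,1) g=3 f=5, (2,2) g=2 f=5, (2,3) g=1 f=5]
step 3: expand (2,1) (f=5, h=2) → closed; open now [(0,1) g=3 f=7, (0,2) g=2 f=7, (0,3) g=1 f=7, (1,0) g=3 f=7, (2,0) g=4 f=7, (2,2) g=2 f=5, (2,3) g=1 f=5, (3,1) g=4 f=5]

order=[(1,2) → (1,1) → (2,1)]; open=[(0,1) g=3 f=7, (0,2) g=2 f=7, (0,3) g=1 f=7, (1,0) g=3 f=7, (2,0) g=4 f=7, (2,2) g=2 f=5, (2,3) g=1 f=5, (3,1) g=4 f=5]; closed=[(1,1), (1,2), (1,3), (2,1)]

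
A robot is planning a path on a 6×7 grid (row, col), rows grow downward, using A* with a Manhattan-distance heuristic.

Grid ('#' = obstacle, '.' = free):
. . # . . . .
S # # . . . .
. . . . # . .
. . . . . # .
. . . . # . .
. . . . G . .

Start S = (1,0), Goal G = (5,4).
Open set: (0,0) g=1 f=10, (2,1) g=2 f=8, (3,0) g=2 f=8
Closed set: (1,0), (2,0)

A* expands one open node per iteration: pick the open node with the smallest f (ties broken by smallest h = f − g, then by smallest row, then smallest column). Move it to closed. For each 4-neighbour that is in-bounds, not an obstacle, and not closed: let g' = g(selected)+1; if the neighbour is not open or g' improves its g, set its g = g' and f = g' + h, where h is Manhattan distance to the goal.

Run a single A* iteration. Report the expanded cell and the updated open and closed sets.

expanded=(2,1); open=[(0,0) g=1 f=10, (2,2) g=3 f=8, (3,0) g=2 f=8, (3,1) g=3 f=8]; closed=[(1,0), (2,0), (2,1)]

step 1: expand (2,1) (f=8, h=6) → closed; open now [(0,0) g=1 f=10, (2,2) g=3 f=8, (3,0) g=2 f=8, (3,1) g=3 f=8]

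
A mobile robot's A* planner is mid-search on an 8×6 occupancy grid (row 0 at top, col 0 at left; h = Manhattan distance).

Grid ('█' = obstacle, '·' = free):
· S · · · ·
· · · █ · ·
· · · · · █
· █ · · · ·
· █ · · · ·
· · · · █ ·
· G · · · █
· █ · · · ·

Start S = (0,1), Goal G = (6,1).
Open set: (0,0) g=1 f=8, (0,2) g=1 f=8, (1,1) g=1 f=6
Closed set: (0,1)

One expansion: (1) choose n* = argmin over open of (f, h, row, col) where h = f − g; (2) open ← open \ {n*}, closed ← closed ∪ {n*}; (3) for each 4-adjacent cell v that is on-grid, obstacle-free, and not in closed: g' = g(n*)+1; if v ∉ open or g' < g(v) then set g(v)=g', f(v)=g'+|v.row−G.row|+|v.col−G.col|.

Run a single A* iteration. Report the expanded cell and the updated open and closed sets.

step 1: expand (1,1) (f=6, h=5) → closed; open now [(0,0) g=1 f=8, (0,2) g=1 f=8, (1,0) g=2 f=8, (1,2) g=2 f=8, (2,1) g=2 f=6]

expanded=(1,1); open=[(0,0) g=1 f=8, (0,2) g=1 f=8, (1,0) g=2 f=8, (1,2) g=2 f=8, (2,1) g=2 f=6]; closed=[(0,1), (1,1)]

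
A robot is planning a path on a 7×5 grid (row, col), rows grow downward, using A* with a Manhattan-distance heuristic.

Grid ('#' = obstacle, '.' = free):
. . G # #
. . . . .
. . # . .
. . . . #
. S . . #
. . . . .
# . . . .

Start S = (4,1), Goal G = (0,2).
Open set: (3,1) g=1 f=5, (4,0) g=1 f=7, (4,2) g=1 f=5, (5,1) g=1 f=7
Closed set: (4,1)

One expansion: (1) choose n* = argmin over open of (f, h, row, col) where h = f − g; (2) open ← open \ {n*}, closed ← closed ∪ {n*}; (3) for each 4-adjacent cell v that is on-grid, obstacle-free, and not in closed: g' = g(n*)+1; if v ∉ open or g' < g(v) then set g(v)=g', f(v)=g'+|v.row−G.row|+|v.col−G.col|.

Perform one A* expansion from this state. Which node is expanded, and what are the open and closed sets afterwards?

expanded=(3,1); open=[(2,1) g=2 f=5, (3,0) g=2 f=7, (3,2) g=2 f=5, (4,0) g=1 f=7, (4,2) g=1 f=5, (5,1) g=1 f=7]; closed=[(3,1), (4,1)]

step 1: expand (3,1) (f=5, h=4) → closed; open now [(2,1) g=2 f=5, (3,0) g=2 f=7, (3,2) g=2 f=5, (4,0) g=1 f=7, (4,2) g=1 f=5, (5,1) g=1 f=7]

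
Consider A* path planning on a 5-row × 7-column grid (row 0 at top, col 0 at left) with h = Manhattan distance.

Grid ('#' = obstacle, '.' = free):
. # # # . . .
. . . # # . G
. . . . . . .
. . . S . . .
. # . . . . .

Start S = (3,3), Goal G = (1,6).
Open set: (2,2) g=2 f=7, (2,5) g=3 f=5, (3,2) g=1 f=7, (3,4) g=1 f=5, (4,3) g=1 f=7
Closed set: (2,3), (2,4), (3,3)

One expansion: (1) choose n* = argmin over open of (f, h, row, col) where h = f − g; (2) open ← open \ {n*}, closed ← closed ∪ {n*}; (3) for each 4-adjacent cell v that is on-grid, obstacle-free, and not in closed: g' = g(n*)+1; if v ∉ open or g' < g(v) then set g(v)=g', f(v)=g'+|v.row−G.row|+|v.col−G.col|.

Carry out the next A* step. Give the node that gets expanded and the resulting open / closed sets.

expanded=(2,5); open=[(1,5) g=4 f=5, (2,2) g=2 f=7, (2,6) g=4 f=5, (3,2) g=1 f=7, (3,4) g=1 f=5, (3,5) g=4 f=7, (4,3) g=1 f=7]; closed=[(2,3), (2,4), (2,5), (3,3)]

step 1: expand (2,5) (f=5, h=2) → closed; open now [(1,5) g=4 f=5, (2,2) g=2 f=7, (2,6) g=4 f=5, (3,2) g=1 f=7, (3,4) g=1 f=5, (3,5) g=4 f=7, (4,3) g=1 f=7]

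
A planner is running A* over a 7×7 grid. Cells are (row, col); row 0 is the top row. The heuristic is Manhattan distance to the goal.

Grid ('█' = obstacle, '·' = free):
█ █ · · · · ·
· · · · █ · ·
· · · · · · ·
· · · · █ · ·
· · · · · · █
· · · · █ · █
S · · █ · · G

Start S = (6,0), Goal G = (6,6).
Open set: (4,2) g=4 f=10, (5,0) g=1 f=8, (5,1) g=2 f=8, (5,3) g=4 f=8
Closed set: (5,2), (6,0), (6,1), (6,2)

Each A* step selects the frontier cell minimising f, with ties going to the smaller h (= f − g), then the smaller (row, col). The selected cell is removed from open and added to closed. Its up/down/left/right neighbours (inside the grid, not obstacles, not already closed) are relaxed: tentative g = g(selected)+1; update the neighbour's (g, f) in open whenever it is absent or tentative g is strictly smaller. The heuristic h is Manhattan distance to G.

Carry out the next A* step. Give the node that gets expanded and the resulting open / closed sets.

expanded=(5,3); open=[(4,2) g=4 f=10, (4,3) g=5 f=10, (5,0) g=1 f=8, (5,1) g=2 f=8]; closed=[(5,2), (5,3), (6,0), (6,1), (6,2)]

step 1: expand (5,3) (f=8, h=4) → closed; open now [(4,2) g=4 f=10, (4,3) g=5 f=10, (5,0) g=1 f=8, (5,1) g=2 f=8]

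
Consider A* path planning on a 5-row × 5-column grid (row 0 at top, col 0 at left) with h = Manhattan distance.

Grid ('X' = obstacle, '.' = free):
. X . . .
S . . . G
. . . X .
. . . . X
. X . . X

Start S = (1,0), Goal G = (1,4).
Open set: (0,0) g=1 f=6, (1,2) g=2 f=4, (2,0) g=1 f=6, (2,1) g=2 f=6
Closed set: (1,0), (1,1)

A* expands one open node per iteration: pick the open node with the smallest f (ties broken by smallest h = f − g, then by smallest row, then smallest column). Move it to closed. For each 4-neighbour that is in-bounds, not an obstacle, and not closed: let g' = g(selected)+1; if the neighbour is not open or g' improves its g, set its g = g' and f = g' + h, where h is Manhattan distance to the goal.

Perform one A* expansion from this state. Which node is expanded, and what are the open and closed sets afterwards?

expanded=(1,2); open=[(0,0) g=1 f=6, (0,2) g=3 f=6, (1,3) g=3 f=4, (2,0) g=1 f=6, (2,1) g=2 f=6, (2,2) g=3 f=6]; closed=[(1,0), (1,1), (1,2)]

step 1: expand (1,2) (f=4, h=2) → closed; open now [(0,0) g=1 f=6, (0,2) g=3 f=6, (1,3) g=3 f=4, (2,0) g=1 f=6, (2,1) g=2 f=6, (2,2) g=3 f=6]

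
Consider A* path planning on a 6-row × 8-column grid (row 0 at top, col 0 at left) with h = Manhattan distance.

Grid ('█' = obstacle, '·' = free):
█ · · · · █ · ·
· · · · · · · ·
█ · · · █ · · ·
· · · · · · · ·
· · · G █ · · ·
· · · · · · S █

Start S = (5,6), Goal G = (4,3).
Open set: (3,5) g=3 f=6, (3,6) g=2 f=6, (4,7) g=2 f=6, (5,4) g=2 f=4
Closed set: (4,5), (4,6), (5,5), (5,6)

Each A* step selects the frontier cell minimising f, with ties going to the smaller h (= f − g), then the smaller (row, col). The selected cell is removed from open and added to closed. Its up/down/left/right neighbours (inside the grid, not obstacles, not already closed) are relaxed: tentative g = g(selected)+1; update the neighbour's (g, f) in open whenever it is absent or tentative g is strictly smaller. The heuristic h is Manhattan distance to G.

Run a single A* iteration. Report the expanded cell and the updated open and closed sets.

expanded=(5,4); open=[(3,5) g=3 f=6, (3,6) g=2 f=6, (4,7) g=2 f=6, (5,3) g=3 f=4]; closed=[(4,5), (4,6), (5,4), (5,5), (5,6)]

step 1: expand (5,4) (f=4, h=2) → closed; open now [(3,5) g=3 f=6, (3,6) g=2 f=6, (4,7) g=2 f=6, (5,3) g=3 f=4]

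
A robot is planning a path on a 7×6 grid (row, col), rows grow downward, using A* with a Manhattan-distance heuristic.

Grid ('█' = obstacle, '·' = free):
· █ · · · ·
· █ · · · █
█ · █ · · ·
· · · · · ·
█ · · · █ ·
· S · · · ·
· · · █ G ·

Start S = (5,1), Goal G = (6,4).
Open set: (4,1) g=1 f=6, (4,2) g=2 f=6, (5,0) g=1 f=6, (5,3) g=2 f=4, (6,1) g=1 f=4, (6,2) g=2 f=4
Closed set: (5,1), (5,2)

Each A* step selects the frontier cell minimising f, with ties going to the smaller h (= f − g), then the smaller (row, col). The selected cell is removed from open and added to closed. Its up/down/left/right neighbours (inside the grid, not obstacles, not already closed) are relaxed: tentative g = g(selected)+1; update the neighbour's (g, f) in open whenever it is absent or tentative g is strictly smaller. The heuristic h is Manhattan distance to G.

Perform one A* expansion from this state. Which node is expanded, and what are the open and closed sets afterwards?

step 1: expand (5,3) (f=4, h=2) → closed; open now [(4,1) g=1 f=6, (4,2) g=2 f=6, (4,3) g=3 f=6, (5,0) g=1 f=6, (5,4) g=3 f=4, (6,1) g=1 f=4, (6,2) g=2 f=4]

expanded=(5,3); open=[(4,1) g=1 f=6, (4,2) g=2 f=6, (4,3) g=3 f=6, (5,0) g=1 f=6, (5,4) g=3 f=4, (6,1) g=1 f=4, (6,2) g=2 f=4]; closed=[(5,1), (5,2), (5,3)]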